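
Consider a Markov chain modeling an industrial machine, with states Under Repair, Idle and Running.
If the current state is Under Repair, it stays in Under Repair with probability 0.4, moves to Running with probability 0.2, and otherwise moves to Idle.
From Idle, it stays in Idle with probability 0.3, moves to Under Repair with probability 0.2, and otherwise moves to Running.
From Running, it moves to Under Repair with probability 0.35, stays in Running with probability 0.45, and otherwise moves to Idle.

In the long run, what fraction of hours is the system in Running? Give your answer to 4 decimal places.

Let the stationary distribution be π with π = πP and π_1 + π_2 + π_3 = 1.
π_1 = 0.4·π_1 + 0.2·π_2 + 0.35·π_3
π_2 = 0.4·π_1 + 0.3·π_2 + 0.2·π_3
Solving with the normalization constraint gives π = (0.3220, 0.2938, 0.3842).
So the stationary probability of Running is 0.3842.

0.3842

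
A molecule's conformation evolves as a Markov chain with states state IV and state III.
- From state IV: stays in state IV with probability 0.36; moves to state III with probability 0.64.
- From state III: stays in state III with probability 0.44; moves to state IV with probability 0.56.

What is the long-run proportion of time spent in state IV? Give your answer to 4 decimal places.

0.4667

Let the stationary distribution be π with π = πP and π_1 + π_2 = 1.
π_1 = 0.36·π_1 + 0.56·π_2
Solving with the normalization constraint gives π = (0.4667, 0.5333).
So the stationary probability of state IV is 0.4667.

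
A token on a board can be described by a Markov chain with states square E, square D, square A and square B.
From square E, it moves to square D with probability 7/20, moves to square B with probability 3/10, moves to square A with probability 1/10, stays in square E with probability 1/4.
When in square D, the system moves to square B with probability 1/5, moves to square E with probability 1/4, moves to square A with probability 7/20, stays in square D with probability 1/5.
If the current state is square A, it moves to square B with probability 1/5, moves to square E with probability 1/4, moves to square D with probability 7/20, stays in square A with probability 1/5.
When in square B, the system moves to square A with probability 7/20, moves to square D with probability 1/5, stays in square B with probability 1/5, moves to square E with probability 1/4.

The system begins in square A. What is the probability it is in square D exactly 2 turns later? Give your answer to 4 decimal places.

Propagate the distribution vector 2 turns from square A.
After 0 turns: (0.0000, 0.0000, 1.0000, 0.0000)
After 1 turn: (0.2500, 0.3500, 0.2000, 0.2000)
After 2 turns: (0.2500, 0.2675, 0.2575, 0.2250)
P(in square D after 2 turns) = 0.2675

0.2675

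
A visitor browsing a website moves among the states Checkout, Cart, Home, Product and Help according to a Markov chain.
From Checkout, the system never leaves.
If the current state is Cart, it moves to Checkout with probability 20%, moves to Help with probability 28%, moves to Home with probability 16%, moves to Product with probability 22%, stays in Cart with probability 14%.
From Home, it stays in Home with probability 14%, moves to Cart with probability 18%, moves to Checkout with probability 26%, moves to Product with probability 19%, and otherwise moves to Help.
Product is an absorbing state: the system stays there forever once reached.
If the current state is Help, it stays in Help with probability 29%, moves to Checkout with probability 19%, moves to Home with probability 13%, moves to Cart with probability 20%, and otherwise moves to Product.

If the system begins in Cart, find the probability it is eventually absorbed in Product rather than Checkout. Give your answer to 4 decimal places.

0.5013

Let h(s) be the probability of absorption at Product starting from transient state s. Then h(Product) = 1 and h(Checkout) = 0. By first-step analysis:
h(Cart) = 0.2·0 + 0.14·h(Cart) + 0.16·h(Home) + 0.22·1 + 0.28·h(Help)
h(Home) = 0.26·0 + 0.18·h(Cart) + 0.14·h(Home) + 0.19·1 + 0.23·h(Help)
h(Help) = 0.19·0 + 0.2·h(Cart) + 0.13·h(Home) + 0.19·1 + 0.29·h(Help)
Solving: h(Cart) = 0.5013, h(Home) = 0.4576, h(Help) = 0.4926.
Starting from Cart, the probability is 0.5013.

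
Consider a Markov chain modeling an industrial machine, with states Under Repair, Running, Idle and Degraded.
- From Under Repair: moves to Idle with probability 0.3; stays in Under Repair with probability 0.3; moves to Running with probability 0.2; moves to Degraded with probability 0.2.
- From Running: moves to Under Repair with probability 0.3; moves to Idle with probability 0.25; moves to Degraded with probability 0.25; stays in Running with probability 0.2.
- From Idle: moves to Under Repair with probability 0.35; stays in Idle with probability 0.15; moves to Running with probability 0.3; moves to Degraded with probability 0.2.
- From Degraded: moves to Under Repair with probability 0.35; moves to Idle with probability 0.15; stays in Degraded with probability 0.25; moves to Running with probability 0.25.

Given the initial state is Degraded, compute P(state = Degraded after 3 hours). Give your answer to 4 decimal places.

0.2226

Propagate the distribution vector 3 hours from Degraded.
After 0 hours: (0.0000, 0.0000, 0.0000, 1.0000)
After 1 hour: (0.3500, 0.2500, 0.1500, 0.2500)
After 2 hours: (0.3200, 0.2275, 0.2275, 0.2250)
After 3 hours: (0.3226, 0.2340, 0.2208, 0.2226)
P(in Degraded after 3 hours) = 0.2226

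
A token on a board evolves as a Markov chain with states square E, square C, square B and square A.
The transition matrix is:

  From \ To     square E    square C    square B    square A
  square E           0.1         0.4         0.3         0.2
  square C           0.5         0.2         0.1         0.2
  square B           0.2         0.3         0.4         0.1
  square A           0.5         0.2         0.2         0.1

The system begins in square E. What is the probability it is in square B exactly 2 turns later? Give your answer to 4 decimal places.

0.2300

Propagate the distribution vector 2 turns from square E.
After 0 turns: (1.0000, 0.0000, 0.0000, 0.0000)
After 1 turn: (0.1000, 0.4000, 0.3000, 0.2000)
After 2 turns: (0.3700, 0.2500, 0.2300, 0.1500)
P(in square B after 2 turns) = 0.2300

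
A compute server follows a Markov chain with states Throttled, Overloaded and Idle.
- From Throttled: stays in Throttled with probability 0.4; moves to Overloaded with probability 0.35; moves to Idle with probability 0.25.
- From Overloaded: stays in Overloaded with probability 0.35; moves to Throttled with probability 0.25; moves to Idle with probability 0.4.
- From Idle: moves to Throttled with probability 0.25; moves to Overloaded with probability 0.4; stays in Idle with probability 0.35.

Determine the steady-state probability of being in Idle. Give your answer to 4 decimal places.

Let the stationary distribution be π with π = πP and π_1 + π_2 + π_3 = 1.
π_1 = 0.4·π_1 + 0.25·π_2 + 0.25·π_3
π_2 = 0.35·π_1 + 0.35·π_2 + 0.4·π_3
Solving with the normalization constraint gives π = (0.2941, 0.3669, 0.3389).
So the stationary probability of Idle is 0.3389.

0.3389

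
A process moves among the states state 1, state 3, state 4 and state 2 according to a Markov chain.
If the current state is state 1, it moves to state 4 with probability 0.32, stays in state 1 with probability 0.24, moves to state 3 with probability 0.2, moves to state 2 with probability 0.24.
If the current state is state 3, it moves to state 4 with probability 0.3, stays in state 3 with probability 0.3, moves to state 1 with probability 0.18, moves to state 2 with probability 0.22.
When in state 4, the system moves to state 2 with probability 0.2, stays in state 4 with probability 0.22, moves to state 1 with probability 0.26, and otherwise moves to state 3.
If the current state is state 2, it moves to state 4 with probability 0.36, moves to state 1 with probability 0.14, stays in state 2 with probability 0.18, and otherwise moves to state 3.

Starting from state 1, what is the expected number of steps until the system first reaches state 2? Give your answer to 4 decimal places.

4.4774

Let t(s) be the expected number of steps to first reach state 2 from state s, with t(state 2) = 0. Conditioning on the first step:
t(state 1) = 1 + 0.24·t(state 1) + 0.2·t(state 3) + 0.32·t(state 4)
t(state 3) = 1 + 0.18·t(state 1) + 0.3·t(state 3) + 0.3·t(state 4)
t(state 4) = 1 + 0.26·t(state 1) + 0.32·t(state 3) + 0.22·t(state 4)
Solving: t(state 1) = 4.4774, t(state 3) = 4.5730, t(state 4) = 4.6506.
Expected steps from state 1 to state 2: 4.4774.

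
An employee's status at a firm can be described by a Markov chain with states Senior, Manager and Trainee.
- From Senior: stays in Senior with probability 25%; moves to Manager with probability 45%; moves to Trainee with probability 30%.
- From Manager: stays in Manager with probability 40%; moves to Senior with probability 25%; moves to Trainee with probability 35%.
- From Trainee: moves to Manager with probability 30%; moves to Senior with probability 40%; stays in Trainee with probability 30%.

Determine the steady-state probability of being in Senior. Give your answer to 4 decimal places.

0.2979

Let the stationary distribution be π with π = πP and π_1 + π_2 + π_3 = 1.
π_1 = 0.25·π_1 + 0.25·π_2 + 0.4·π_3
π_2 = 0.45·π_1 + 0.4·π_2 + 0.3·π_3
Solving with the normalization constraint gives π = (0.2979, 0.3830, 0.3191).
So the stationary probability of Senior is 0.2979.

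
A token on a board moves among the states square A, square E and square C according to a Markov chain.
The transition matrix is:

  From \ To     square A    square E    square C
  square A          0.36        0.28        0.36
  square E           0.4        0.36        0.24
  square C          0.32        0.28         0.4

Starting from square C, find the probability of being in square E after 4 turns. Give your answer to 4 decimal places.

0.3043

Propagate the distribution vector 4 turns from square C.
After 0 turns: (0.0000, 0.0000, 1.0000)
After 1 turn: (0.3200, 0.2800, 0.4000)
After 2 turns: (0.3552, 0.3024, 0.3424)
After 3 turns: (0.3584, 0.3042, 0.3374)
After 4 turns: (0.3587, 0.3043, 0.3370)
P(in square E after 4 turns) = 0.3043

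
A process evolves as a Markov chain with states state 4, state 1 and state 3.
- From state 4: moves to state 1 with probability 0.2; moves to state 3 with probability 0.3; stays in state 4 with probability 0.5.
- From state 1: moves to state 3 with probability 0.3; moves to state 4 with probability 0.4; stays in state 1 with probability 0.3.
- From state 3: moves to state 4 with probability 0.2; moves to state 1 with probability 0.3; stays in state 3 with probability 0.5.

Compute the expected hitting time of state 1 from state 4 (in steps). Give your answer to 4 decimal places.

Let t(s) be the expected number of steps to first reach state 1 from state s, with t(state 1) = 0. Conditioning on the first step:
t(state 4) = 1 + 0.5·t(state 4) + 0.3·t(state 3)
t(state 3) = 1 + 0.2·t(state 4) + 0.5·t(state 3)
Solving: t(state 4) = 4.2105, t(state 3) = 3.6842.
Expected steps from state 4 to state 1: 4.2105.

4.2105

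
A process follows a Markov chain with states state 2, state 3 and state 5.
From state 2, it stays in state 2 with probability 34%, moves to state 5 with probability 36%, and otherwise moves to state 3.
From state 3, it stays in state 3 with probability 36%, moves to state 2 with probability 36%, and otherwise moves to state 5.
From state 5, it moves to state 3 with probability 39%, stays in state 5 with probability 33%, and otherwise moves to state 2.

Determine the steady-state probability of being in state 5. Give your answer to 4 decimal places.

Let the stationary distribution be π with π = πP and π_1 + π_2 + π_3 = 1.
π_1 = 0.34·π_1 + 0.36·π_2 + 0.28·π_3
π_2 = 0.3·π_1 + 0.36·π_2 + 0.39·π_3
Solving with the normalization constraint gives π = (0.3277, 0.3500, 0.3223).
So the stationary probability of state 5 is 0.3223.

0.3223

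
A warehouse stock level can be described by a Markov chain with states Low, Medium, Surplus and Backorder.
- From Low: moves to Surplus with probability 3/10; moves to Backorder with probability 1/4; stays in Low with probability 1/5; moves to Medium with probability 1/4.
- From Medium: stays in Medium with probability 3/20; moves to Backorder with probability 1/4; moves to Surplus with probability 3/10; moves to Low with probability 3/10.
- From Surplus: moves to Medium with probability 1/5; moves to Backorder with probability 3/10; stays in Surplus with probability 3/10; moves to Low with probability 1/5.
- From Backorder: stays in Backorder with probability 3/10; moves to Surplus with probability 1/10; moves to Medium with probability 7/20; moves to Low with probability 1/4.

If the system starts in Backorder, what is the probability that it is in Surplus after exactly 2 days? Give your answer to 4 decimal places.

Propagate the distribution vector 2 days from Backorder.
After 0 days: (0.0000, 0.0000, 0.0000, 1.0000)
After 1 day: (0.2500, 0.3500, 0.1000, 0.3000)
After 2 days: (0.2500, 0.2400, 0.2400, 0.2700)
P(in Surplus after 2 days) = 0.2400

0.2400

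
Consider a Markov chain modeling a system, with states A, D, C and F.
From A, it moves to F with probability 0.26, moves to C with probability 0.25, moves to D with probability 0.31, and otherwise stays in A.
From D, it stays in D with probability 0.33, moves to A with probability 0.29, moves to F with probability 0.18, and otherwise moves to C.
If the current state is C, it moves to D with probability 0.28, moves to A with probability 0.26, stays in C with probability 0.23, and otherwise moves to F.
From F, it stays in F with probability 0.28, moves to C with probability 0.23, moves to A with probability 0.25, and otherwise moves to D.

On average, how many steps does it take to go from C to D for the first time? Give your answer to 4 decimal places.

Let t(s) be the expected number of steps to first reach D from state s, with t(D) = 0. Conditioning on the first step:
t(A) = 1 + 0.18·t(A) + 0.25·t(C) + 0.26·t(F)
t(C) = 1 + 0.26·t(A) + 0.23·t(C) + 0.23·t(F)
t(F) = 1 + 0.25·t(A) + 0.23·t(C) + 0.28·t(F)
Solving: t(A) = 3.5120, t(C) = 3.6079, t(F) = 3.7608.
Expected steps from C to D: 3.6079.

3.6079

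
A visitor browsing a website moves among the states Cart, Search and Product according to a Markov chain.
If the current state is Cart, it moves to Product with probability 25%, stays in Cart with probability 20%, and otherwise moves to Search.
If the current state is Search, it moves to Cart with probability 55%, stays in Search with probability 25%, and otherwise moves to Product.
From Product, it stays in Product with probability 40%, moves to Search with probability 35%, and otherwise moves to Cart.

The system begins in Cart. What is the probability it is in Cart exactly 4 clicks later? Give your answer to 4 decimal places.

0.3527

Propagate the distribution vector 4 clicks from Cart.
After 0 clicks: (1.0000, 0.0000, 0.0000)
After 1 click: (0.2000, 0.5500, 0.2500)
After 2 clicks: (0.4050, 0.3350, 0.2600)
After 3 clicks: (0.3303, 0.3975, 0.2723)
After 4 clicks: (0.3527, 0.3763, 0.2710)
P(in Cart after 4 clicks) = 0.3527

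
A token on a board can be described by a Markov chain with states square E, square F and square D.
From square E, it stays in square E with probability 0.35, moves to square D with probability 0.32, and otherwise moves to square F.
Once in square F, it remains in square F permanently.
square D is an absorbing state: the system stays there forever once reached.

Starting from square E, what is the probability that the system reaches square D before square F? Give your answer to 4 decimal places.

Let h(s) be the probability of absorption at square D starting from transient state s. Then h(square D) = 1 and h(square F) = 0. By first-step analysis:
h(square E) = 0.35·h(square E) + 0.33·0 + 0.32·1
Solving: h(square E) = 0.4923.
Starting from square E, the probability is 0.4923.

0.4923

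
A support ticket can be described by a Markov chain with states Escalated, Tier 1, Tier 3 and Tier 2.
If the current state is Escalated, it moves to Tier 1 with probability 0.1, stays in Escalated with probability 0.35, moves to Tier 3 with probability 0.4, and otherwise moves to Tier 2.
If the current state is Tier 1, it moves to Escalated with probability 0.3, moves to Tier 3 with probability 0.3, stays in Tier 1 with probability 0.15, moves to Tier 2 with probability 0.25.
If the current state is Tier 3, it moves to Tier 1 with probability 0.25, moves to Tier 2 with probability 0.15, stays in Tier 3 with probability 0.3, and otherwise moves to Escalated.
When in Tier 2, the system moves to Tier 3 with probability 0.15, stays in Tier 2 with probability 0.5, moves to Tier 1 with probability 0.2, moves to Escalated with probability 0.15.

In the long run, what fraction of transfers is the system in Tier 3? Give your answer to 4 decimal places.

0.2888

Let the stationary distribution be π with π = πP and π_1 + π_2 + π_3 + π_4 = 1.
π_1 = 0.35·π_1 + 0.3·π_2 + 0.3·π_3 + 0.15·π_4
π_2 = 0.1·π_1 + 0.15·π_2 + 0.25·π_3 + 0.2·π_4
π_3 = 0.4·π_1 + 0.3·π_2 + 0.3·π_3 + 0.15·π_4
Solving with the normalization constraint gives π = (0.2750, 0.1780, 0.2888, 0.2582).
So the stationary probability of Tier 3 is 0.2888.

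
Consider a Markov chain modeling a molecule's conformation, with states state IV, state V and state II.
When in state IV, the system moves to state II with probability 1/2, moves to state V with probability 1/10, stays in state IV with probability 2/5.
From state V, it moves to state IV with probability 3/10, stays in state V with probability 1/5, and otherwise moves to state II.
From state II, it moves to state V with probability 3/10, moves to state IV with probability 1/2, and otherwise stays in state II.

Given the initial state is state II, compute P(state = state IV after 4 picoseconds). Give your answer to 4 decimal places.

Propagate the distribution vector 4 picoseconds from state II.
After 0 picoseconds: (0.0000, 0.0000, 1.0000)
After 1 picosecond: (0.5000, 0.3000, 0.2000)
After 2 picoseconds: (0.3900, 0.1700, 0.4400)
After 3 picoseconds: (0.4270, 0.2050, 0.3680)
After 4 picoseconds: (0.4163, 0.1941, 0.3896)
P(in state IV after 4 picoseconds) = 0.4163

0.4163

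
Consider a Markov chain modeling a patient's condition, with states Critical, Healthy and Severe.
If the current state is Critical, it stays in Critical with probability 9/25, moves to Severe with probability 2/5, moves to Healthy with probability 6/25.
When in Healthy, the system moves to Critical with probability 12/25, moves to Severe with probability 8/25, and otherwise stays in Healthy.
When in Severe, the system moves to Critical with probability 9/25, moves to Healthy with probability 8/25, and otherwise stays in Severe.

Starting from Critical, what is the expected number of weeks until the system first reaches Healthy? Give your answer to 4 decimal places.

3.7088

Let t(s) be the expected number of weeks to first reach Healthy from state s, with t(Healthy) = 0. Conditioning on the first week:
t(Critical) = 1 + 0.36·t(Critical) + 0.4·t(Severe)
t(Severe) = 1 + 0.36·t(Critical) + 0.32·t(Severe)
Solving: t(Critical) = 3.7088, t(Severe) = 3.4341.
Expected weeks from Critical to Healthy: 3.7088.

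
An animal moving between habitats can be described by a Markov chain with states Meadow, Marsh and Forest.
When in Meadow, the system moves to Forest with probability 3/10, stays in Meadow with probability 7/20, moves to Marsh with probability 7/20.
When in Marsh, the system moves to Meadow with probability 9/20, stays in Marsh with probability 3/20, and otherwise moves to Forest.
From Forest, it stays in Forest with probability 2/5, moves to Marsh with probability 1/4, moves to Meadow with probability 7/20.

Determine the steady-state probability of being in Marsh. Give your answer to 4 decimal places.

Let the stationary distribution be π with π = πP and π_1 + π_2 + π_3 = 1.
π_1 = 0.35·π_1 + 0.45·π_2 + 0.35·π_3
π_2 = 0.35·π_1 + 0.15·π_2 + 0.25·π_3
Solving with the normalization constraint gives π = (0.3761, 0.2615, 0.3624).
So the stationary probability of Marsh is 0.2615.

0.2615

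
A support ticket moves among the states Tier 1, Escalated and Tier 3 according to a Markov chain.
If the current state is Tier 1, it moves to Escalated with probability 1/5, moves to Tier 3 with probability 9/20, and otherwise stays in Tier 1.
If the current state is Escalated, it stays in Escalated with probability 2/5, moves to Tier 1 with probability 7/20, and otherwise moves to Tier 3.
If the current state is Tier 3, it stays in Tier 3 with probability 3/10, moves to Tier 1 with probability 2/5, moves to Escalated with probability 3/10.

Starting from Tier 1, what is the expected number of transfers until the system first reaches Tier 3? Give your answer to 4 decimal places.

Let t(s) be the expected number of transfers to first reach Tier 3 from state s, with t(Tier 3) = 0. Conditioning on the first transfer:
t(Tier 1) = 1 + 0.35·t(Tier 1) + 0.2·t(Escalated)
t(Escalated) = 1 + 0.35·t(Tier 1) + 0.4·t(Escalated)
Solving: t(Tier 1) = 2.5000, t(Escalated) = 3.1250.
Expected transfers from Tier 1 to Tier 3: 2.5000.

2.5000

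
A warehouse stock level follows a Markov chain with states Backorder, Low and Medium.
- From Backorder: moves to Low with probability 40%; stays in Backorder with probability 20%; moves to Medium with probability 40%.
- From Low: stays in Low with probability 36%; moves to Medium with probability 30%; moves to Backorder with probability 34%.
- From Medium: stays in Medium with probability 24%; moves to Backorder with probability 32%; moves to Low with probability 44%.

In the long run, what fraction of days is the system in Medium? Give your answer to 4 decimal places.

0.3106

Let the stationary distribution be π with π = πP and π_1 + π_2 + π_3 = 1.
π_1 = 0.2·π_1 + 0.34·π_2 + 0.32·π_3
π_2 = 0.4·π_1 + 0.36·π_2 + 0.44·π_3
Solving with the normalization constraint gives π = (0.2928, 0.3966, 0.3106).
So the stationary probability of Medium is 0.3106.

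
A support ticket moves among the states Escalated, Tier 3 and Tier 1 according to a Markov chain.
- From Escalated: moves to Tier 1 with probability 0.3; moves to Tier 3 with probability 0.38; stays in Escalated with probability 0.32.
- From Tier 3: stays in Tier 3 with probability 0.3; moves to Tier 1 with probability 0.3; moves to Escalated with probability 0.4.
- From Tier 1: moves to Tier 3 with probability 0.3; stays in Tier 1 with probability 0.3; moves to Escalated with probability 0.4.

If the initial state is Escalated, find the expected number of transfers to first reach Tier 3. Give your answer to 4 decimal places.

2.8090

Let t(s) be the expected number of transfers to first reach Tier 3 from state s, with t(Tier 3) = 0. Conditioning on the first transfer:
t(Escalated) = 1 + 0.32·t(Escalated) + 0.3·t(Tier 1)
t(Tier 1) = 1 + 0.4·t(Escalated) + 0.3·t(Tier 1)
Solving: t(Escalated) = 2.8090, t(Tier 1) = 3.0337.
Expected transfers from Escalated to Tier 3: 2.8090.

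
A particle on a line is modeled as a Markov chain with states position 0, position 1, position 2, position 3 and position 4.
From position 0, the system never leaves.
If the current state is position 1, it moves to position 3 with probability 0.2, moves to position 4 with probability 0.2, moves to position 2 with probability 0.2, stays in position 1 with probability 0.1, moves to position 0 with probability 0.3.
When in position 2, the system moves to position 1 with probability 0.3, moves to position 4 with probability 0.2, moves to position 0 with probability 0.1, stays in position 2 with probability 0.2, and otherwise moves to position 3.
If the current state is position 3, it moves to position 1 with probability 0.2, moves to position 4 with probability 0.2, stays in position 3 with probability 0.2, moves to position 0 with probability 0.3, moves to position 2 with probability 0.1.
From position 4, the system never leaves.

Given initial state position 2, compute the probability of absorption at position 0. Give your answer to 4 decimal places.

Let h(s) be the probability of absorption at position 0 starting from transient state s. Then h(position 0) = 1 and h(position 4) = 0. By first-step analysis:
h(position 1) = 0.3·1 + 0.1·h(position 1) + 0.2·h(position 2) + 0.2·h(position 3) + 0.2·0
h(position 2) = 0.1·1 + 0.3·h(position 1) + 0.2·h(position 2) + 0.2·h(position 3) + 0.2·0
h(position 3) = 0.3·1 + 0.2·h(position 1) + 0.1·h(position 2) + 0.2·h(position 3) + 0.2·0
Solving: h(position 1) = 0.5690, h(position 2) = 0.4828, h(position 3) = 0.5776.
Starting from position 2, the probability is 0.4828.

0.4828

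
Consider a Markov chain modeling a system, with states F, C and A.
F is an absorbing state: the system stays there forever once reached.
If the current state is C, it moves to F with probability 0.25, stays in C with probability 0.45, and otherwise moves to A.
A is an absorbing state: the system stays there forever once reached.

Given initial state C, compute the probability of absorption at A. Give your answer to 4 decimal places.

0.5455

Let h(s) be the probability of absorption at A starting from transient state s. Then h(A) = 1 and h(F) = 0. By first-step analysis:
h(C) = 0.25·0 + 0.45·h(C) + 0.3·1
Solving: h(C) = 0.5455.
Starting from C, the probability is 0.5455.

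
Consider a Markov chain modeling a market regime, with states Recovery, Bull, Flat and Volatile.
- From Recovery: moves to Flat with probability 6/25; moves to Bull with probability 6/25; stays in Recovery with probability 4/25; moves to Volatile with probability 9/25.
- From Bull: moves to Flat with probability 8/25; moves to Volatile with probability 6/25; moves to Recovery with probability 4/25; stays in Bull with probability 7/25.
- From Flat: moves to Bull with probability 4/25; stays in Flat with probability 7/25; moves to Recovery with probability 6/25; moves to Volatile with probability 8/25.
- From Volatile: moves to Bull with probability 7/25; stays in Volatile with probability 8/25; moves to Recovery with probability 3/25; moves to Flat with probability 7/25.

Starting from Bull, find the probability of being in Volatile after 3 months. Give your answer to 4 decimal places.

0.3082

Propagate the distribution vector 3 months from Bull.
After 0 months: (0.0000, 1.0000, 0.0000, 0.0000)
After 1 month: (0.1600, 0.2800, 0.3200, 0.2400)
After 2 months: (0.1760, 0.2352, 0.2848, 0.3040)
After 3 months: (0.1706, 0.2388, 0.2824, 0.3082)
P(in Volatile after 3 months) = 0.3082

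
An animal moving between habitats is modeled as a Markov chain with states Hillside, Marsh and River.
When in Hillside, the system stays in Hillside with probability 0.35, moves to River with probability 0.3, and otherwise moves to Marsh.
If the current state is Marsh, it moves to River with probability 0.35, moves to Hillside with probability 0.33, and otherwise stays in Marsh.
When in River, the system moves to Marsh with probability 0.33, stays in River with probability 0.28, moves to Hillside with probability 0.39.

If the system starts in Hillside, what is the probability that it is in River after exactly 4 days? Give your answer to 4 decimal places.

0.3105

Propagate the distribution vector 4 days from Hillside.
After 0 days: (1.0000, 0.0000, 0.0000)
After 1 day: (0.3500, 0.3500, 0.3000)
After 2 days: (0.3550, 0.3335, 0.3115)
After 3 days: (0.3558, 0.3338, 0.3104)
After 4 days: (0.3557, 0.3338, 0.3105)
P(in River after 4 days) = 0.3105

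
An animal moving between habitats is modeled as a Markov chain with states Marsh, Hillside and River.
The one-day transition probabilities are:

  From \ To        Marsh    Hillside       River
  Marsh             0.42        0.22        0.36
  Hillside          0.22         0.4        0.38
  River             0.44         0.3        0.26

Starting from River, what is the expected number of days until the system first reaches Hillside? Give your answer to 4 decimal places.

3.7666

Let t(s) be the expected number of days to first reach Hillside from state s, with t(Hillside) = 0. Conditioning on the first day:
t(Marsh) = 1 + 0.42·t(Marsh) + 0.36·t(River)
t(River) = 1 + 0.44·t(Marsh) + 0.26·t(River)
Solving: t(Marsh) = 4.0620, t(River) = 3.7666.
Expected days from River to Hillside: 3.7666.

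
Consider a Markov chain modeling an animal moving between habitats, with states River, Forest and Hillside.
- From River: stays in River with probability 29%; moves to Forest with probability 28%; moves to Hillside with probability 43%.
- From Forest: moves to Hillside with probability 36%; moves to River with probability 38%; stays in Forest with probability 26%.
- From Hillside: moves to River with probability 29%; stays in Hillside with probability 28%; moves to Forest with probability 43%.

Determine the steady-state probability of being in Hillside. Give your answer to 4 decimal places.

0.3540

Let the stationary distribution be π with π = πP and π_1 + π_2 + π_3 = 1.
π_1 = 0.29·π_1 + 0.38·π_2 + 0.29·π_3
π_2 = 0.28·π_1 + 0.26·π_2 + 0.43·π_3
Solving with the normalization constraint gives π = (0.3194, 0.3266, 0.3540).
So the stationary probability of Hillside is 0.3540.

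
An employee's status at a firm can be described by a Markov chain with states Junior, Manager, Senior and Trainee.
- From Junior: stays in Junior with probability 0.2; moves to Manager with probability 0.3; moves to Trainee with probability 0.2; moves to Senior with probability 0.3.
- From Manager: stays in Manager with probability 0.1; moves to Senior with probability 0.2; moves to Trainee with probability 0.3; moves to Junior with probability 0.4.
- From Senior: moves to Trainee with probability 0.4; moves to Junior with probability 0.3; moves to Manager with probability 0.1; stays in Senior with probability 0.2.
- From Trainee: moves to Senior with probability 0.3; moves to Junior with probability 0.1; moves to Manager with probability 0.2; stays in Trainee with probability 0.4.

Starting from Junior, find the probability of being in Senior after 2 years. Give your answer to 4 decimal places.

Propagate the distribution vector 2 years from Junior.
After 0 years: (1.0000, 0.0000, 0.0000, 0.0000)
After 1 year: (0.2000, 0.3000, 0.3000, 0.2000)
After 2 years: (0.2700, 0.1600, 0.2400, 0.3300)
P(in Senior after 2 years) = 0.2400

0.2400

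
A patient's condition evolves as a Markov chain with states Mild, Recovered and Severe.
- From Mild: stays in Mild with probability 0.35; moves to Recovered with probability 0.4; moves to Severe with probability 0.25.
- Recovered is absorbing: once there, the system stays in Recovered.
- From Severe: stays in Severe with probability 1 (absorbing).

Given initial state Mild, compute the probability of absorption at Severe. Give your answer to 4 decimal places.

Let h(s) be the probability of absorption at Severe starting from transient state s. Then h(Severe) = 1 and h(Recovered) = 0. By first-step analysis:
h(Mild) = 0.35·h(Mild) + 0.4·0 + 0.25·1
Solving: h(Mild) = 0.3846.
Starting from Mild, the probability is 0.3846.

0.3846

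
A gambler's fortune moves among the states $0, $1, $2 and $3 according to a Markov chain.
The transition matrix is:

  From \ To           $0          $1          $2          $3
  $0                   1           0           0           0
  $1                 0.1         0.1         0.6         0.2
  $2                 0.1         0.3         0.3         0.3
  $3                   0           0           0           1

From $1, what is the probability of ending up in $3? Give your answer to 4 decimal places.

Let h(s) be the probability of absorption at $3 starting from transient state s. Then h($3) = 1 and h($0) = 0. By first-step analysis:
h($1) = 0.1·0 + 0.1·h($1) + 0.6·h($2) + 0.2·1
h($2) = 0.1·0 + 0.3·h($1) + 0.3·h($2) + 0.3·1
Solving: h($1) = 0.7111, h($2) = 0.7333.
Starting from $1, the probability is 0.7111.

0.7111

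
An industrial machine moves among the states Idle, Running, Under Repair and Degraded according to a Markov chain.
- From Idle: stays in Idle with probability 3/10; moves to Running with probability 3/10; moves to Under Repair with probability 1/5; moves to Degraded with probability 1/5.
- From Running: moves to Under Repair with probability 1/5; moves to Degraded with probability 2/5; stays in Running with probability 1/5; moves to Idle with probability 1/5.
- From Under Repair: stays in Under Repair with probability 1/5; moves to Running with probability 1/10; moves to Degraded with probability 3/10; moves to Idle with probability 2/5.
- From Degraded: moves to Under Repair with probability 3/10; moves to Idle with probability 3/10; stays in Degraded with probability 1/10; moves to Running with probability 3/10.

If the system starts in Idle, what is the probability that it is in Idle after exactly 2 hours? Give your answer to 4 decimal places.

0.2900

Propagate the distribution vector 2 hours from Idle.
After 0 hours: (1.0000, 0.0000, 0.0000, 0.0000)
After 1 hour: (0.3000, 0.3000, 0.2000, 0.2000)
After 2 hours: (0.2900, 0.2300, 0.2200, 0.2600)
P(in Idle after 2 hours) = 0.2900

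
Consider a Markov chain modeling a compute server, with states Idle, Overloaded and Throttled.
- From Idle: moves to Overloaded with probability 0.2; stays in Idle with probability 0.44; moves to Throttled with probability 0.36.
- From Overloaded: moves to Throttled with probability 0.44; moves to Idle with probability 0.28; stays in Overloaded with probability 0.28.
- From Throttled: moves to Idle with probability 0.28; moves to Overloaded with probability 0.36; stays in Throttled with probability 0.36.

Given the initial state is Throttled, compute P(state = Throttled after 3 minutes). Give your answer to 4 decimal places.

Propagate the distribution vector 3 minutes from Throttled.
After 0 minutes: (0.0000, 0.0000, 1.0000)
After 1 minute: (0.2800, 0.3600, 0.3600)
After 2 minutes: (0.3248, 0.2864, 0.3888)
After 3 minutes: (0.3320, 0.2851, 0.3829)
P(in Throttled after 3 minutes) = 0.3829

0.3829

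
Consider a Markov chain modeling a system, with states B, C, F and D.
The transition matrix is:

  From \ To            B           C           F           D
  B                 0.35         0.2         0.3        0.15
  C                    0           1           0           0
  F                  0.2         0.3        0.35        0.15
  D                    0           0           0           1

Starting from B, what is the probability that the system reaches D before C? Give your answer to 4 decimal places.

Let h(s) be the probability of absorption at D starting from transient state s. Then h(D) = 1 and h(C) = 0. By first-step analysis:
h(B) = 0.35·h(B) + 0.2·0 + 0.3·h(F) + 0.15·1
h(F) = 0.2·h(B) + 0.3·0 + 0.35·h(F) + 0.15·1
Solving: h(B) = 0.3931, h(F) = 0.3517.
Starting from B, the probability is 0.3931.

0.3931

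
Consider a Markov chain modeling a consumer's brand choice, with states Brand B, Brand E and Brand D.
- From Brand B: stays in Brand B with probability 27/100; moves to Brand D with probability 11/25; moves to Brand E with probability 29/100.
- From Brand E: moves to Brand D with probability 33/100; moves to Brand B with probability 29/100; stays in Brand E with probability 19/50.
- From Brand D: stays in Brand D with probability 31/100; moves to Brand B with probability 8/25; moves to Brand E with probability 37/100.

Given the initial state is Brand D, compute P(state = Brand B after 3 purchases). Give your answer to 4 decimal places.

0.2949

Propagate the distribution vector 3 purchases from Brand D.
After 0 purchases: (0.0000, 0.0000, 1.0000)
After 1 purchase: (0.3200, 0.3700, 0.3100)
After 2 purchases: (0.2929, 0.3481, 0.3590)
After 3 purchases: (0.2949, 0.3500, 0.3550)
P(in Brand B after 3 purchases) = 0.2949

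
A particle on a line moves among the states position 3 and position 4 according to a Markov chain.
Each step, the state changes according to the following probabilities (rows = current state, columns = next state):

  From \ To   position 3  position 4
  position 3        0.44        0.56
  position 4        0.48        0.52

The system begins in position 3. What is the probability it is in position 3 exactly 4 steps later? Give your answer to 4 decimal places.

0.4615

Propagate the distribution vector 4 steps from position 3.
After 0 steps: (1.0000, 0.0000)
After 1 step: (0.4400, 0.5600)
After 2 steps: (0.4624, 0.5376)
After 3 steps: (0.4615, 0.5385)
After 4 steps: (0.4615, 0.5385)
P(in position 3 after 4 steps) = 0.4615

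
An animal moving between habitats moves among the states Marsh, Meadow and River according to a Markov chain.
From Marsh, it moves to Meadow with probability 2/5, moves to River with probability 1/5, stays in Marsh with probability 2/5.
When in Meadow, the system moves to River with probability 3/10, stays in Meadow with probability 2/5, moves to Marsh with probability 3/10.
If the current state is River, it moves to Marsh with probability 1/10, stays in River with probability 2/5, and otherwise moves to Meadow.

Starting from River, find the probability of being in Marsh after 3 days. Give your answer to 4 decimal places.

Propagate the distribution vector 3 days from River.
After 0 days: (0.0000, 0.0000, 1.0000)
After 1 day: (0.1000, 0.5000, 0.4000)
After 2 days: (0.2300, 0.4400, 0.3300)
After 3 days: (0.2570, 0.4330, 0.3100)
P(in Marsh after 3 days) = 0.2570

0.2570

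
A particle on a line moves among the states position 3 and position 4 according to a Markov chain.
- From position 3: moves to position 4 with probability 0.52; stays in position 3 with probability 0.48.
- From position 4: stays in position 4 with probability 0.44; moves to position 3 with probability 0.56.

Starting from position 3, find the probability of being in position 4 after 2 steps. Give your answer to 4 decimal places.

0.4784

Sum over the intermediate state after 1 step:
P = P(position 3→position 3)·P(position 3→position 4) + P(position 3→position 4)·P(position 4→position 4)
  = 0.48×0.52 + 0.52×0.44
  = 0.2496 + 0.2288 = 0.4784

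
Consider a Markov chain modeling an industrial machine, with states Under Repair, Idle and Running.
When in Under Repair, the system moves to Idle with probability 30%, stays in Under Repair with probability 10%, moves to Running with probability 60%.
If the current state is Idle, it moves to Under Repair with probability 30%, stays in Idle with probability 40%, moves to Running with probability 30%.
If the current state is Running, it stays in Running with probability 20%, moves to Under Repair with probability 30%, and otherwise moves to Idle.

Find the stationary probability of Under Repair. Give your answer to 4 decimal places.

0.2500

Let the stationary distribution be π with π = πP and π_1 + π_2 + π_3 = 1.
π_1 = 0.1·π_1 + 0.3·π_2 + 0.3·π_3
π_2 = 0.3·π_1 + 0.4·π_2 + 0.5·π_3
Solving with the normalization constraint gives π = (0.2500, 0.4091, 0.3409).
So the stationary probability of Under Repair is 0.2500.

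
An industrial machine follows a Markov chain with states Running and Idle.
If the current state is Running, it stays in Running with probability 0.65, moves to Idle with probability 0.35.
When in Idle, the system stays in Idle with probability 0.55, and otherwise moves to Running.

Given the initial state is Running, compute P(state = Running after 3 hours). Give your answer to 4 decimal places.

Propagate the distribution vector 3 hours from Running.
After 0 hours: (1.0000, 0.0000)
After 1 hour: (0.6500, 0.3500)
After 2 hours: (0.5800, 0.4200)
After 3 hours: (0.5660, 0.4340)
P(in Running after 3 hours) = 0.5660

0.5660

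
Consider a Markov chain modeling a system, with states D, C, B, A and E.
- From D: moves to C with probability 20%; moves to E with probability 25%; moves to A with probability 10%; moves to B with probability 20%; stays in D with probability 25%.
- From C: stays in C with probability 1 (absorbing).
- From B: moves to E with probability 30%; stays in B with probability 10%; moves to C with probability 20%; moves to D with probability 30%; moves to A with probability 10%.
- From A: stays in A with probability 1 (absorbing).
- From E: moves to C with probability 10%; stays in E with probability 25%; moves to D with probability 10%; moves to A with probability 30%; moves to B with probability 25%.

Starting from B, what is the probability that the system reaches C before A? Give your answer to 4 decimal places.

0.5269

Let h(s) be the probability of absorption at C starting from transient state s. Then h(C) = 1 and h(A) = 0. By first-step analysis:
h(D) = 0.25·h(D) + 0.2·1 + 0.2·h(B) + 0.1·0 + 0.25·h(E)
h(B) = 0.3·h(D) + 0.2·1 + 0.1·h(B) + 0.1·0 + 0.3·h(E)
h(E) = 0.1·h(D) + 0.1·1 + 0.25·h(B) + 0.3·0 + 0.25·h(E)
Solving: h(D) = 0.5339, h(B) = 0.5269, h(E) = 0.3802.
Starting from B, the probability is 0.5269.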